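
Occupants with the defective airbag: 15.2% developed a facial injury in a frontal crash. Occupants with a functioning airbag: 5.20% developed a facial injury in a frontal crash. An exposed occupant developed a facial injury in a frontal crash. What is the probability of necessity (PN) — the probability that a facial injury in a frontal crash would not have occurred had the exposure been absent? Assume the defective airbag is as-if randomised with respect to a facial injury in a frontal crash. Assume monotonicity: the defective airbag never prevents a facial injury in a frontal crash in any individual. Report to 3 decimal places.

p₁ = 0.152, p₀ = 0.052.
Under exogeneity and monotonicity, PN = (p₁ − p₀) / p₁.
PN = (0.152 − 0.052) / 0.152 = 0.1 / 0.152 ≈ 0.6579

PN ≈ 0.658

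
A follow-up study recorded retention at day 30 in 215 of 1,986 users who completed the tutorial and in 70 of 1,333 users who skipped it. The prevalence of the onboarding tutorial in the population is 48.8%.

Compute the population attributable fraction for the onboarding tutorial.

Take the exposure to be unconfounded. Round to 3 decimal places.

PAF ≈ 0.341

p₁ = P(outcome | exposed) = 215/1986 = 0.10826
p₀ = P(outcome | unexposed) = 70/1333 = 0.052513
Overall risk P(Y=1) = π·p₁ + (1−π)·p₀ = 0.488×0.10826 + 0.512×0.052513 = 0.079717.
Under exogeneity, PAF = [P(Y=1) − p₀] / P(Y=1).
PAF = (0.079717 − 0.052513) / 0.079717 ≈ 0.3413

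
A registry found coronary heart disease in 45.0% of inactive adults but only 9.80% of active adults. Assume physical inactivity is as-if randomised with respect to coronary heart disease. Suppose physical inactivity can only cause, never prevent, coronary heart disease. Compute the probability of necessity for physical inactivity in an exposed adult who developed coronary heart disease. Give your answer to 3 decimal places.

PN ≈ 0.782

p₁ = 0.45, p₀ = 0.098.
Under exogeneity and monotonicity, PN = (p₁ − p₀) / p₁.
PN = (0.45 − 0.098) / 0.45 = 0.352 / 0.45 ≈ 0.7822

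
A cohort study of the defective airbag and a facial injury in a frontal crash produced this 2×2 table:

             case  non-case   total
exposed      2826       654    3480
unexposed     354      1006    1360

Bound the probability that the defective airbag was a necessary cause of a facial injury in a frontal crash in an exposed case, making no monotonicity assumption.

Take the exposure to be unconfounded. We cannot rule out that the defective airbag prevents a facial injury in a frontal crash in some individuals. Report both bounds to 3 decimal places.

p₁ = P(outcome | exposed) = 2826/3480 = 0.81207
p₀ = P(outcome | unexposed) = 354/1360 = 0.26029
Under exogeneity alone the bounds on PN are max{0,(p₁−p₀)/p₁} ≤ PN ≤ min{1,(1−p₀)/p₁}.
  lower = (p₁ − p₀)/p₁ = 0.55177 / 0.81207 ≈ 0.6795
  upper = min{1, (1 − p₀)/p₁} = 0.73971 / 0.81207 ≈ 0.9109

0.679 ≤ PN ≤ 0.911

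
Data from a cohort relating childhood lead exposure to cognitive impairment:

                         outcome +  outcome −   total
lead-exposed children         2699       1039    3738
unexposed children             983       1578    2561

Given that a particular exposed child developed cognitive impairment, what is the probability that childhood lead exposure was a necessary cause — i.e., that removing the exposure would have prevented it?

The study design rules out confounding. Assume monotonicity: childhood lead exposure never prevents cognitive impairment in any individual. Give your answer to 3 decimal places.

p₁ = P(outcome | exposed) = 2699/3738 = 0.72204
p₀ = P(outcome | unexposed) = 983/2561 = 0.38383
Under exogeneity and monotonicity, PN = (p₁ − p₀)/p₁.
PN = (0.72204 − 0.38383) / 0.72204 ≈ 0.4684

PN ≈ 0.468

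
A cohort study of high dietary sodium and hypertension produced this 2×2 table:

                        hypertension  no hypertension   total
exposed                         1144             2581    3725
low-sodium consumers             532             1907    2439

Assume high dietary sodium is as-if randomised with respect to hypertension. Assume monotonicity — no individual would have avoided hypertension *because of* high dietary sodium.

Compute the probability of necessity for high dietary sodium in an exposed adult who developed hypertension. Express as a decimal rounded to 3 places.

p₁ = P(outcome | exposed) = 1144/3725 = 0.30711
p₀ = P(outcome | unexposed) = 532/2439 = 0.21812
Under exogeneity and monotonicity, PN = (p₁ − p₀) / p₁.
PN = (0.30711 − 0.21812) / 0.30711 = 0.088992 / 0.30711 ≈ 0.2898

PN ≈ 0.290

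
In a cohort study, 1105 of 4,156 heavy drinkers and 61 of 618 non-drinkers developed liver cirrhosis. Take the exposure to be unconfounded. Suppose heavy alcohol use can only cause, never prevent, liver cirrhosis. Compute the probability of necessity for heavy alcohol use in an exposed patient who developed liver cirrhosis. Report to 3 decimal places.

p₁ = P(outcome | exposed) = 1105/4156 = 0.26588
p₀ = P(outcome | unexposed) = 61/618 = 0.098706
Under exogeneity and monotonicity, PN = (p₁ − p₀) / p₁.
PN = (0.26588 − 0.098706) / 0.26588 = 0.16718 / 0.26588 ≈ 0.6288

PN ≈ 0.629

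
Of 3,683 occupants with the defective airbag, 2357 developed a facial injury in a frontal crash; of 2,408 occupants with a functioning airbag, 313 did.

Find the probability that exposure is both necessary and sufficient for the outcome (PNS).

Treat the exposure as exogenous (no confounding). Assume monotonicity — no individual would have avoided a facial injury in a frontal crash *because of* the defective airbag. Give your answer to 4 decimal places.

PNS ≈ 0.5100

p₁ = P(outcome | exposed) = 2357/3683 = 0.63997
p₀ = P(outcome | unexposed) = 313/2408 = 0.12998
Under exogeneity and monotonicity, PNS = p₁ − p₀.
PNS = 0.63997 − 0.12998 = 0.50998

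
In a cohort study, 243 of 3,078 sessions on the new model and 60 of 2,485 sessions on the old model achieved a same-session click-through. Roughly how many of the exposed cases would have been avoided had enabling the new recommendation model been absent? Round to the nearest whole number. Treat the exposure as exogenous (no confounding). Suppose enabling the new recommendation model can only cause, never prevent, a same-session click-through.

p₁ = P(outcome | exposed) = 243/3078 = 0.078947
p₀ = P(outcome | unexposed) = 60/2485 = 0.024145
PN = (p₁ − p₀)/p₁ = (0.078947 − 0.024145) / 0.078947 ≈ 0.69416.
Attributable cases ≈ PN × (exposed cases) = 0.69416 × 243 ≈ 168.68.

about 169 cases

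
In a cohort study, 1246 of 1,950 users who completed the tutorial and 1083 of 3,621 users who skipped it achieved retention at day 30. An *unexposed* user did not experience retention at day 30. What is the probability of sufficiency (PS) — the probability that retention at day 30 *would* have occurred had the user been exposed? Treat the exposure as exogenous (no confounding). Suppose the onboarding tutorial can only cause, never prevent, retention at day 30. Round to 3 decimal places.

p₁ = P(outcome | exposed) = 1246/1950 = 0.63897
p₀ = P(outcome | unexposed) = 1083/3621 = 0.29909
Under exogeneity and monotonicity, PS = (p₁ − p₀) / (1 − p₀).
PS = (0.63897 − 0.29909) / (1 − 0.29909) = 0.33989 / 0.70091 ≈ 0.4849

PS ≈ 0.485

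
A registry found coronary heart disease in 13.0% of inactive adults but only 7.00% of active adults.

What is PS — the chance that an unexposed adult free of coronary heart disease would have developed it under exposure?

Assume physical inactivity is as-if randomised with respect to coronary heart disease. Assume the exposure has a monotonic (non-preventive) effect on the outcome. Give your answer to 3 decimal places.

PS ≈ 0.065

p₁ = 0.13, p₀ = 0.07.
Under exogeneity and monotonicity, PS = (p₁ − p₀) / (1 − p₀).
PS = (0.13 − 0.07) / (1 − 0.07) = 0.06 / 0.93 ≈ 0.0645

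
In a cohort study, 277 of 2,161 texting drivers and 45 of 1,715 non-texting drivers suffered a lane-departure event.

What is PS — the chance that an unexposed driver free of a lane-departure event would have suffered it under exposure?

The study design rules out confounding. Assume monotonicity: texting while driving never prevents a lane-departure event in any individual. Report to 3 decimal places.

PS ≈ 0.105

p₁ = P(outcome | exposed) = 277/2161 = 0.12818
p₀ = P(outcome | unexposed) = 45/1715 = 0.026239
Under exogeneity and monotonicity, PS = (p₁ − p₀) / (1 − p₀).
PS = (0.12818 − 0.026239) / (1 − 0.026239) = 0.10194 / 0.97376 ≈ 0.1047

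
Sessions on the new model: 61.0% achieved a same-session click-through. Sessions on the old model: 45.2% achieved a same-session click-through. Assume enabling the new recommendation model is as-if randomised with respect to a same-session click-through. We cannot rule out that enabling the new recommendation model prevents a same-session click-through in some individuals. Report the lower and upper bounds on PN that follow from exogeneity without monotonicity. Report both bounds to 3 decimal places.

0.259 ≤ PN ≤ 0.898

p₁ = 0.61, p₀ = 0.452.
Under exogeneity alone the bounds on PN are max{0,(p₁−p₀)/p₁} ≤ PN ≤ min{1,(1−p₀)/p₁}.
  lower = (p₁ − p₀)/p₁ = 0.158 / 0.61 ≈ 0.2590
  upper = min{1, (1 − p₀)/p₁} = 0.548 / 0.61 ≈ 0.8984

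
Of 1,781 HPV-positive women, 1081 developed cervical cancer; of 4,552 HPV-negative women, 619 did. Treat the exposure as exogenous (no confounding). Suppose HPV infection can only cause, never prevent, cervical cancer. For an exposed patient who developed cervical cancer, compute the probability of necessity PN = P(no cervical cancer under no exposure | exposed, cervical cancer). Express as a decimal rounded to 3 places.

p₁ = P(outcome | exposed) = 1081/1781 = 0.60696
p₀ = P(outcome | unexposed) = 619/4552 = 0.13598
Under exogeneity and monotonicity, PN = (p₁ − p₀) / p₁.
PN = (0.60696 − 0.13598) / 0.60696 = 0.47098 / 0.60696 ≈ 0.7760

PN ≈ 0.776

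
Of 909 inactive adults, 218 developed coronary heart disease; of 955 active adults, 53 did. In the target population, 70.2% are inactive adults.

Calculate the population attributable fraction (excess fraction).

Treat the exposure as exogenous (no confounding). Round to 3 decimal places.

p₁ = P(outcome | exposed) = 218/909 = 0.23982
p₀ = P(outcome | unexposed) = 53/955 = 0.055497
Overall risk P(Y=1) = π·p₁ + (1−π)·p₀ = 0.702×0.23982 + 0.298×0.055497 = 0.18489.
Under exogeneity, PAF = [P(Y=1) − p₀] / P(Y=1).
PAF = (0.18489 − 0.055497) / 0.18489 ≈ 0.6998

PAF ≈ 0.700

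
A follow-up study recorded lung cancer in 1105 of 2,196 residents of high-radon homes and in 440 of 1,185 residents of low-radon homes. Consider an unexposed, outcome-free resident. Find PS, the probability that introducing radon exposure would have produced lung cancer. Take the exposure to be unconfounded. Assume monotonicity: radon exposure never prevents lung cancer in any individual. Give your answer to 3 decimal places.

p₁ = P(outcome | exposed) = 1105/2196 = 0.50319
p₀ = P(outcome | unexposed) = 440/1185 = 0.37131
Under exogeneity and monotonicity, PS = (p₁ − p₀) / (1 − p₀).
PS = (0.50319 − 0.37131) / (1 − 0.37131) = 0.13188 / 0.62869 ≈ 0.2098

PS ≈ 0.210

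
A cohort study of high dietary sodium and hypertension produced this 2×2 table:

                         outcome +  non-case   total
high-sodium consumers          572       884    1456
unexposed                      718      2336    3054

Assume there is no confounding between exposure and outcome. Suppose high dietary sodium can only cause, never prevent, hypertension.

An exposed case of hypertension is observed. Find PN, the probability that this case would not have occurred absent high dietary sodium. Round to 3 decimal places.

p₁ = P(outcome | exposed) = 572/1456 = 0.39286
p₀ = P(outcome | unexposed) = 718/3054 = 0.2351
Under exogeneity and monotonicity, PN = (p₁ − p₀) / p₁.
PN = (0.39286 − 0.2351) / 0.39286 = 0.15776 / 0.39286 ≈ 0.4016

PN ≈ 0.402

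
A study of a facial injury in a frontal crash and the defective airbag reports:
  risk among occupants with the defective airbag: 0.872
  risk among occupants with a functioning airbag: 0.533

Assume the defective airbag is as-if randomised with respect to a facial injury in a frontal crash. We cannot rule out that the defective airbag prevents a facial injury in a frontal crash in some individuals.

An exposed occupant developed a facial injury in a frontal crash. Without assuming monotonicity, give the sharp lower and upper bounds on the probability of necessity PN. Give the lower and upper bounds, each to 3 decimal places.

0.389 ≤ PN ≤ 0.536

Let p₁ = 0.872, p₀ = 0.533.
Under exogeneity alone the bounds on PN are max{0,(p₁−p₀)/p₁} ≤ PN ≤ min{1,(1−p₀)/p₁}.
  lower = (p₁ − p₀)/p₁ = 0.339 / 0.872 ≈ 0.3888
  upper = min{1, (1 − p₀)/p₁} = 0.467 / 0.872 ≈ 0.5356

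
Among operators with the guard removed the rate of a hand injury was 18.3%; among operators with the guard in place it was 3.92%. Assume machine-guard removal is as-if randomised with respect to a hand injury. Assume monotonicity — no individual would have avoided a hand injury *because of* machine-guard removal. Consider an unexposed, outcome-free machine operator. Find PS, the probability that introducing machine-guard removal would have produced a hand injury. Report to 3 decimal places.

PS ≈ 0.150

p₁ = 0.183, p₀ = 0.0392.
Under exogeneity and monotonicity, PS = (p₁ − p₀) / (1 − p₀).
PS = (0.183 − 0.0392) / (1 − 0.0392) = 0.1438 / 0.9608 ≈ 0.1497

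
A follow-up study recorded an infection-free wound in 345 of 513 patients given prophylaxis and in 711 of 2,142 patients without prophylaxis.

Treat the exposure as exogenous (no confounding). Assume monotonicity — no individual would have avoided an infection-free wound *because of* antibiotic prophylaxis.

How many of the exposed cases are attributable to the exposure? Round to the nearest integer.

p₁ = P(outcome | exposed) = 345/513 = 0.67251
p₀ = P(outcome | unexposed) = 711/2142 = 0.33193
PN = (p₁ − p₀)/p₁ = (0.67251 − 0.33193) / 0.67251 ≈ 0.50643.
Attributable cases ≈ PN × (exposed cases) = 0.50643 × 345 ≈ 174.72.

about 175 cases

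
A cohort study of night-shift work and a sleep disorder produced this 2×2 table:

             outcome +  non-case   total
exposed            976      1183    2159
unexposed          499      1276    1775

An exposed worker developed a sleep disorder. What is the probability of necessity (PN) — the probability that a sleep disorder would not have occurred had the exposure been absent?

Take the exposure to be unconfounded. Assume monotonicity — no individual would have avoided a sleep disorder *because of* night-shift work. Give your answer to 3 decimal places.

PN ≈ 0.378

p₁ = P(outcome | exposed) = 976/2159 = 0.45206
p₀ = P(outcome | unexposed) = 499/1775 = 0.28113
Under exogeneity and monotonicity, PN = (p₁ − p₀)/p₁.
PN = (0.45206 − 0.28113) / 0.45206 ≈ 0.3781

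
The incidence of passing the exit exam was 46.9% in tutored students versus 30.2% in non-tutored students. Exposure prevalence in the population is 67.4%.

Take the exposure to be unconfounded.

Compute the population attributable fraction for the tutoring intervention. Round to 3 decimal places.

p₁ = 0.469, p₀ = 0.302.
Overall risk P(Y=1) = π·p₁ + (1−π)·p₀ = 0.674×0.469 + 0.326×0.302 = 0.41456.
Under exogeneity, PAF = [P(Y=1) − p₀] / P(Y=1).
PAF = (0.41456 − 0.302) / 0.41456 ≈ 0.2715

PAF ≈ 0.272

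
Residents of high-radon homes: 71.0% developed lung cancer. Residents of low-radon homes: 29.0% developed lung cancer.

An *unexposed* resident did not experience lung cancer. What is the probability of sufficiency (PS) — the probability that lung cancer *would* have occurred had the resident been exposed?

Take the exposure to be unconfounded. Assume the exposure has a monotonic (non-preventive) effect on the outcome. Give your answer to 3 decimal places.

PS ≈ 0.592

p₁ = 0.71, p₀ = 0.29.
Under exogeneity and monotonicity, PS = (p₁ − p₀) / (1 − p₀).
PS = (0.71 − 0.29) / (1 − 0.29) = 0.42 / 0.71 ≈ 0.5915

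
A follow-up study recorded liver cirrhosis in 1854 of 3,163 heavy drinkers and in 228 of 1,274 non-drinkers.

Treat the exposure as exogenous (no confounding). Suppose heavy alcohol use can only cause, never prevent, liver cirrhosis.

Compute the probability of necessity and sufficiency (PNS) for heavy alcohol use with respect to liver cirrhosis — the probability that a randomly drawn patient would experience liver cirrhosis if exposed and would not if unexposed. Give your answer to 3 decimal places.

p₁ = P(outcome | exposed) = 1854/3163 = 0.58615
p₀ = P(outcome | unexposed) = 228/1274 = 0.17896
Under exogeneity and monotonicity, PNS = p₁ − p₀.
PNS = 0.58615 − 0.17896 = 0.40719

PNS ≈ 0.407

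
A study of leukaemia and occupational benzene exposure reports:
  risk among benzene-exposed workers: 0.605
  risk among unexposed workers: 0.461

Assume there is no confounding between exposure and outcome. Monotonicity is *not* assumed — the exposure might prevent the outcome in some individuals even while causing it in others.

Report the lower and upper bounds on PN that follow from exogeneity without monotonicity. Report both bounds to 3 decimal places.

0.238 ≤ PN ≤ 0.891

Let p₁ = 0.605, p₀ = 0.461.
Under exogeneity alone the bounds on PN are max{0,(p₁−p₀)/p₁} ≤ PN ≤ min{1,(1−p₀)/p₁}.
  lower = (p₁ − p₀)/p₁ = 0.144 / 0.605 ≈ 0.2380
  upper = min{1, (1 − p₀)/p₁} = 0.539 / 0.605 ≈ 0.8909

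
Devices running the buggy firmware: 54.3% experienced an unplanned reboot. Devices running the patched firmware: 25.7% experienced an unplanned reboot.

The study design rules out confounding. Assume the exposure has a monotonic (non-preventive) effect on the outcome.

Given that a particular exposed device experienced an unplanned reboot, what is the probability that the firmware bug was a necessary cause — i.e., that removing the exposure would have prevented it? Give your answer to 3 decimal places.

PN ≈ 0.527

p₁ = 0.543, p₀ = 0.257.
Under exogeneity and monotonicity, PN = (p₁ − p₀) / p₁.
PN = (0.543 − 0.257) / 0.543 = 0.286 / 0.543 ≈ 0.5267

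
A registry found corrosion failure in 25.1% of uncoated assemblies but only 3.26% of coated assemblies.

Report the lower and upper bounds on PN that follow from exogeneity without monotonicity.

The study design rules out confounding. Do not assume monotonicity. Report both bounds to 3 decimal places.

p₁ = 0.251, p₀ = 0.0326.
Under exogeneity alone the bounds on PN are max{0,(p₁−p₀)/p₁} ≤ PN ≤ min{1,(1−p₀)/p₁}.
  lower = (p₁ − p₀)/p₁ = 0.2184 / 0.251 ≈ 0.8701
  upper = min{1, (1 − p₀)/p₁} = 0.9674 / 0.251 ≈ 3.8542 → capped at 1

0.870 ≤ PN ≤ 1.000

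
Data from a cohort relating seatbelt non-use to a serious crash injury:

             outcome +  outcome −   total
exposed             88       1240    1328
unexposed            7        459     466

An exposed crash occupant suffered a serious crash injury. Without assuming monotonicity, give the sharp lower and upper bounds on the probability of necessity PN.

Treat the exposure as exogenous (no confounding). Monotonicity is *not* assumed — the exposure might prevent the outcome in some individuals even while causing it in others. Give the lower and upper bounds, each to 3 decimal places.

0.773 ≤ PN ≤ 1.000

p₁ = P(outcome | exposed) = 88/1328 = 0.066265
p₀ = P(outcome | unexposed) = 7/466 = 0.015021
Under exogeneity alone the bounds on PN are max{0,(p₁−p₀)/p₁} ≤ PN ≤ min{1,(1−p₀)/p₁}.
  lower = (p₁ − p₀)/p₁ = 0.051244 / 0.066265 ≈ 0.7733
  upper = min{1, (1 − p₀)/p₁} = 0.98498 / 0.066265 ≈ 14.8642 → capped at 1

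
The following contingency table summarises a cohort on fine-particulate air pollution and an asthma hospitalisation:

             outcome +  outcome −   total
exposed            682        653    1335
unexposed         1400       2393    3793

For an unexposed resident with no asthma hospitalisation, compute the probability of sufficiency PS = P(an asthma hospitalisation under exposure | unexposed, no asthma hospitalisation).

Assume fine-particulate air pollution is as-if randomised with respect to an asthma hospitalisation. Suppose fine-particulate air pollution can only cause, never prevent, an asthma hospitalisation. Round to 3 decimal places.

p₁ = P(outcome | exposed) = 682/1335 = 0.51086
p₀ = P(outcome | unexposed) = 1400/3793 = 0.3691
Under exogeneity and monotonicity, PS = (p₁ − p₀) / (1 − p₀).
PS = (0.51086 − 0.3691) / (1 − 0.3691) = 0.14176 / 0.6309 ≈ 0.2247

PS ≈ 0.225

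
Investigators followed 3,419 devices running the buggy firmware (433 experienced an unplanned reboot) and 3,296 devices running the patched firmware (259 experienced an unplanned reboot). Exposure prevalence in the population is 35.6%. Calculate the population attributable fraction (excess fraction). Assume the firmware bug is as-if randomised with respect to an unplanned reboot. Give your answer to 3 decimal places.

PAF ≈ 0.179

p₁ = P(outcome | exposed) = 433/3419 = 0.12665
p₀ = P(outcome | unexposed) = 259/3296 = 0.07858
Overall risk P(Y=1) = π·p₁ + (1−π)·p₀ = 0.356×0.12665 + 0.644×0.07858 = 0.095691.
Under exogeneity, PAF = [P(Y=1) − p₀] / P(Y=1).
PAF = (0.095691 − 0.07858) / 0.095691 ≈ 0.1788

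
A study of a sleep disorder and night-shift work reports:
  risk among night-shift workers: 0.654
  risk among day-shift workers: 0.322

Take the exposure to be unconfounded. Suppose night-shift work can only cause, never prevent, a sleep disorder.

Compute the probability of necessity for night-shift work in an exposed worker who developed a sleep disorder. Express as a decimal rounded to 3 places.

Let p₁ = 0.654, p₀ = 0.322.
Under exogeneity and monotonicity, PN = (p₁ − p₀) / p₁.
PN = (0.654 − 0.322) / 0.654 = 0.332 / 0.654 ≈ 0.5076

PN ≈ 0.508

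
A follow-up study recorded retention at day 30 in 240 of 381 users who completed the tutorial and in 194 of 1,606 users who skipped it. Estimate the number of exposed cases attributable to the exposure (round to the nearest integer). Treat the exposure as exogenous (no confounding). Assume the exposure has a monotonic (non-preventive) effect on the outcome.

about 194 cases

p₁ = P(outcome | exposed) = 240/381 = 0.62992
p₀ = P(outcome | unexposed) = 194/1606 = 0.1208
PN = (p₁ − p₀)/p₁ = (0.62992 − 0.1208) / 0.62992 ≈ 0.80823.
Attributable cases ≈ PN × (exposed cases) = 0.80823 × 240 ≈ 193.98.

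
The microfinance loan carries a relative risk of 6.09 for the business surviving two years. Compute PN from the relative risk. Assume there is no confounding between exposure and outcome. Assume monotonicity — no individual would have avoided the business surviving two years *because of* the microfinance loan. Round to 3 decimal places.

Under exogeneity and monotonicity, PN = (RR − 1) / RR = 1 − 1/RR.
PN = (6.09 − 1) / 6.09 = 5.09 / 6.09 ≈ 0.8358

PN ≈ 0.836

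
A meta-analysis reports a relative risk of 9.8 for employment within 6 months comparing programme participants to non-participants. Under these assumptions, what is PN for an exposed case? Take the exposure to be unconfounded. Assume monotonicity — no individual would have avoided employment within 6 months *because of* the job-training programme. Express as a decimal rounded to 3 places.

Under exogeneity and monotonicity, PN = (RR − 1) / RR = 1 − 1/RR.
PN = (9.8 − 1) / 9.8 = 8.8 / 9.8 ≈ 0.8980

PN ≈ 0.898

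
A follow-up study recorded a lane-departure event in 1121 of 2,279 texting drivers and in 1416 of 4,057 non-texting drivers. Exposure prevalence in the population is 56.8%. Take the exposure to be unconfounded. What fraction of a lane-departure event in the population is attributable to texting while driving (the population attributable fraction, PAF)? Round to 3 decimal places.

PAF ≈ 0.189

p₁ = P(outcome | exposed) = 1121/2279 = 0.49188
p₀ = P(outcome | unexposed) = 1416/4057 = 0.34903
Overall risk P(Y=1) = π·p₁ + (1−π)·p₀ = 0.568×0.49188 + 0.432×0.34903 = 0.43017.
Under exogeneity, PAF = [P(Y=1) − p₀] / P(Y=1).
PAF = (0.43017 − 0.34903) / 0.43017 ≈ 0.1886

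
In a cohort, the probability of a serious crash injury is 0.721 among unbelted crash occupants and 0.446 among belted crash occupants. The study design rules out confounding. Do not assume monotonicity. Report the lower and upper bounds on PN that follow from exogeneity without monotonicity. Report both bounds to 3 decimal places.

0.381 ≤ PN ≤ 0.768

Let p₁ = 0.721, p₀ = 0.446.
Under exogeneity alone the bounds on PN are max{0,(p₁−p₀)/p₁} ≤ PN ≤ min{1,(1−p₀)/p₁}.
  lower = (p₁ − p₀)/p₁ = 0.275 / 0.721 ≈ 0.3814
  upper = min{1, (1 − p₀)/p₁} = 0.554 / 0.721 ≈ 0.7684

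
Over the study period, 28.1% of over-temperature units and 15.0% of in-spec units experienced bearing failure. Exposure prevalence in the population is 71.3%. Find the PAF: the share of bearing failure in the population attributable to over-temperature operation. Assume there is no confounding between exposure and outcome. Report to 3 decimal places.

PAF ≈ 0.384

p₁ = 0.281, p₀ = 0.15.
Overall risk P(Y=1) = π·p₁ + (1−π)·p₀ = 0.713×0.281 + 0.287×0.15 = 0.2434.
Under exogeneity, PAF = [P(Y=1) − p₀] / P(Y=1).
PAF = (0.2434 − 0.15) / 0.2434 ≈ 0.3837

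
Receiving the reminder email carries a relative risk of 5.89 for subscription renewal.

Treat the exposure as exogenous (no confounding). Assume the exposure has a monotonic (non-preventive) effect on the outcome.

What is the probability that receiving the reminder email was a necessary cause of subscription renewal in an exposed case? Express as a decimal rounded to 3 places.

PN ≈ 0.830

Under exogeneity and monotonicity, PN = (RR − 1) / RR = 1 − 1/RR.
PN = (5.89 − 1) / 5.89 = 4.89 / 5.89 ≈ 0.8302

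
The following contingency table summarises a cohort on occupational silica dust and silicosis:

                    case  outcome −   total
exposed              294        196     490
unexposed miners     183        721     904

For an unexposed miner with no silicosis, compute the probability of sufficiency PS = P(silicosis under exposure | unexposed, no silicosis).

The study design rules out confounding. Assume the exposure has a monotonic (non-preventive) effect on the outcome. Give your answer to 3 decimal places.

p₁ = P(outcome | exposed) = 294/490 = 0.6
p₀ = P(outcome | unexposed) = 183/904 = 0.20243
Under exogeneity and monotonicity, PS = (p₁ − p₀) / (1 − p₀).
PS = (0.6 − 0.20243) / (1 − 0.20243) = 0.39757 / 0.79757 ≈ 0.4985

PS ≈ 0.498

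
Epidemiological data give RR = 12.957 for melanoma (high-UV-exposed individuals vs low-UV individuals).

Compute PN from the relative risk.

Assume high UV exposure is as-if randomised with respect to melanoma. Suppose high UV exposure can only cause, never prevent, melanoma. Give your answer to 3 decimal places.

Under exogeneity and monotonicity, PN = (RR − 1) / RR = 1 − 1/RR.
PN = (12.957 − 1) / 12.957 = 11.96 / 12.957 ≈ 0.9228

PN ≈ 0.923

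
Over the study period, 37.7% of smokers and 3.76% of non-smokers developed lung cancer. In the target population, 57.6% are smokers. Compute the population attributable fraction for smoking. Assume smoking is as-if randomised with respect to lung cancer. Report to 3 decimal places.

p₁ = 0.377, p₀ = 0.0376.
Overall risk P(Y=1) = π·p₁ + (1−π)·p₀ = 0.576×0.377 + 0.424×0.0376 = 0.23309.
Under exogeneity, PAF = [P(Y=1) − p₀] / P(Y=1).
PAF = (0.23309 − 0.0376) / 0.23309 ≈ 0.8387

PAF ≈ 0.839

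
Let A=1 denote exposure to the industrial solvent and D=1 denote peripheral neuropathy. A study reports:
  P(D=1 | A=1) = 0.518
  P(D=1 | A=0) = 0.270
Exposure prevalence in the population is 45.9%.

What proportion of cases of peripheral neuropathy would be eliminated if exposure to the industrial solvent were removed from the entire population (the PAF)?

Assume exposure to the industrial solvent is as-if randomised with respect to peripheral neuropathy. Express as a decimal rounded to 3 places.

PAF ≈ 0.297

Let p₁ = 0.518, p₀ = 0.27.
Overall risk P(Y=1) = π·p₁ + (1−π)·p₀ = 0.459×0.518 + 0.541×0.27 = 0.38383.
Under exogeneity, PAF = [P(Y=1) − p₀] / P(Y=1).
PAF = (0.38383 − 0.27) / 0.38383 ≈ 0.2966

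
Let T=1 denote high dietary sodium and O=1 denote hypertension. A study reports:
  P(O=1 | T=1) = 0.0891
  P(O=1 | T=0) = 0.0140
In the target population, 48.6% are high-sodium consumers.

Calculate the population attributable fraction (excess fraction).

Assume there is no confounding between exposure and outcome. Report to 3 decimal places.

Let p₁ = 0.0891, p₀ = 0.014.
Overall risk P(Y=1) = π·p₁ + (1−π)·p₀ = 0.486×0.0891 + 0.514×0.014 = 0.050499.
Under exogeneity, PAF = [P(Y=1) − p₀] / P(Y=1).
PAF = (0.050499 − 0.014) / 0.050499 ≈ 0.7228

PAF ≈ 0.723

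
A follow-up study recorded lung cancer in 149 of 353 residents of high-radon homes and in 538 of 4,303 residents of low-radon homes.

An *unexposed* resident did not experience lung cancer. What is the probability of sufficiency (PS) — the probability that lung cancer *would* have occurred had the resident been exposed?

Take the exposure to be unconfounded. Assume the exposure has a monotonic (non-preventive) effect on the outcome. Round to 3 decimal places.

p₁ = P(outcome | exposed) = 149/353 = 0.4221
p₀ = P(outcome | unexposed) = 538/4303 = 0.12503
Under exogeneity and monotonicity, PS = (p₁ − p₀) / (1 − p₀).
PS = (0.4221 − 0.12503) / (1 − 0.12503) = 0.29707 / 0.87497 ≈ 0.3395

PS ≈ 0.340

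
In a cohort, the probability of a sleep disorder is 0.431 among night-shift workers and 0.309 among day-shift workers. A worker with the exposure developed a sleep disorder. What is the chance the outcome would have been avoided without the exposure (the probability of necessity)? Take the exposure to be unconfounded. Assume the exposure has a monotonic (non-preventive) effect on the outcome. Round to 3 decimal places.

PN ≈ 0.283

Let p₁ = 0.431, p₀ = 0.309.
Under exogeneity and monotonicity, PN = (p₁ − p₀) / p₁.
PN = (0.431 − 0.309) / 0.431 = 0.122 / 0.431 ≈ 0.2831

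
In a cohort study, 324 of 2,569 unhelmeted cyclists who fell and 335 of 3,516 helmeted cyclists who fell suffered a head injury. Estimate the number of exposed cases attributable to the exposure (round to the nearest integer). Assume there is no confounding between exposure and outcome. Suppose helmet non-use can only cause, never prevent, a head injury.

p₁ = P(outcome | exposed) = 324/2569 = 0.12612
p₀ = P(outcome | unexposed) = 335/3516 = 0.095279
PN = (p₁ − p₀)/p₁ = (0.12612 − 0.095279) / 0.12612 ≈ 0.24453.
Attributable cases ≈ PN × (exposed cases) = 0.24453 × 324 ≈ 79.23.

about 79 cases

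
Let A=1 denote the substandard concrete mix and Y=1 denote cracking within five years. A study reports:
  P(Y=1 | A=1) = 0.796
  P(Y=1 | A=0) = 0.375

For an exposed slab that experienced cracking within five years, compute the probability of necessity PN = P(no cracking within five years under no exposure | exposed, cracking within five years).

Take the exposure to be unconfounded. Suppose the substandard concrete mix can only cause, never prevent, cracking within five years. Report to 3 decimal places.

Let p₁ = 0.796, p₀ = 0.375.
Under exogeneity and monotonicity, PN = (p₁ − p₀) / p₁.
PN = (0.796 − 0.375) / 0.796 = 0.421 / 0.796 ≈ 0.5289

PN ≈ 0.529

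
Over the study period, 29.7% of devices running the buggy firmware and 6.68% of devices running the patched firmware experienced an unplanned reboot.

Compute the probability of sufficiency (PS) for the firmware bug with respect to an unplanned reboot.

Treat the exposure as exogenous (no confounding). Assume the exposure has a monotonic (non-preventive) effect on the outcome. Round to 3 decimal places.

PS ≈ 0.247

p₁ = 0.297, p₀ = 0.0668.
Under exogeneity and monotonicity, PS = (p₁ − p₀) / (1 − p₀).
PS = (0.297 − 0.0668) / (1 − 0.0668) = 0.2302 / 0.9332 ≈ 0.2467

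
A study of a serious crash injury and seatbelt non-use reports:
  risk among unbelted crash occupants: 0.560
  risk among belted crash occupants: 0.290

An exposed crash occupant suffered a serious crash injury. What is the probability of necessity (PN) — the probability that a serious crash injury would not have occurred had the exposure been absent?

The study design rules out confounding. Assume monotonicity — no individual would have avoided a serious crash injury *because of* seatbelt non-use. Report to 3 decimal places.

Let p₁ = 0.56, p₀ = 0.29.
Under exogeneity and monotonicity, PN = (p₁ − p₀) / p₁.
PN = (0.56 − 0.29) / 0.56 = 0.27 / 0.56 ≈ 0.4821

PN ≈ 0.482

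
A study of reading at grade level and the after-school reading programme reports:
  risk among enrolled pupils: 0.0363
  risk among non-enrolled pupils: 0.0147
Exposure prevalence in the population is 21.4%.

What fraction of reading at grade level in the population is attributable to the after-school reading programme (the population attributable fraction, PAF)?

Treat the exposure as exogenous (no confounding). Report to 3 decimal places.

Let p₁ = 0.0363, p₀ = 0.0147.
Overall risk P(Y=1) = π·p₁ + (1−π)·p₀ = 0.214×0.0363 + 0.786×0.0147 = 0.019322.
Under exogeneity, PAF = [P(Y=1) − p₀] / P(Y=1).
PAF = (0.019322 − 0.0147) / 0.019322 ≈ 0.2392

PAF ≈ 0.239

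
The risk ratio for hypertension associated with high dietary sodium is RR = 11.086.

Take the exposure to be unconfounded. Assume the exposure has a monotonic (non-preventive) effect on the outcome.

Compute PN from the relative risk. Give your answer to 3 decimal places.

Under exogeneity and monotonicity, PN = (RR − 1) / RR = 1 − 1/RR.
PN = (11.086 − 1) / 11.086 = 10.09 / 11.086 ≈ 0.9098

PN ≈ 0.910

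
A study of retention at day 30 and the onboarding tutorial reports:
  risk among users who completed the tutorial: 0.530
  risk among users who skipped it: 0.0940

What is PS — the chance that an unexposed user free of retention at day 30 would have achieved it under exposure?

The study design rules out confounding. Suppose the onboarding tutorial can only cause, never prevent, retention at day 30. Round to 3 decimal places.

PS ≈ 0.481

Let p₁ = 0.53, p₀ = 0.094.
Under exogeneity and monotonicity, PS = (p₁ − p₀) / (1 − p₀).
PS = (0.53 − 0.094) / (1 − 0.094) = 0.436 / 0.906 ≈ 0.4812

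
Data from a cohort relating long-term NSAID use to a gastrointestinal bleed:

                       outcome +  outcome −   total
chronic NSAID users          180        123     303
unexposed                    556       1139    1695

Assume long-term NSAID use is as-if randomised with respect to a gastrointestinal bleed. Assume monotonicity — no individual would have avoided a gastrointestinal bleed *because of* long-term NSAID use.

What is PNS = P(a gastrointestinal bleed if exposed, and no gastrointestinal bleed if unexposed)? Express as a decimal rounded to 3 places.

PNS ≈ 0.266

p₁ = P(outcome | exposed) = 180/303 = 0.59406
p₀ = P(outcome | unexposed) = 556/1695 = 0.32802
Under exogeneity and monotonicity, PNS = p₁ − p₀.
PNS = 0.59406 − 0.32802 = 0.26604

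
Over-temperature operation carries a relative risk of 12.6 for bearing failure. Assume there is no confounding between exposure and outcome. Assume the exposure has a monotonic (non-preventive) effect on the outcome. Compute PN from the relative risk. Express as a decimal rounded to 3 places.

PN ≈ 0.921

Under exogeneity and monotonicity, PN = (RR − 1) / RR = 1 − 1/RR.
PN = (12.6 − 1) / 12.6 = 11.6 / 12.6 ≈ 0.9206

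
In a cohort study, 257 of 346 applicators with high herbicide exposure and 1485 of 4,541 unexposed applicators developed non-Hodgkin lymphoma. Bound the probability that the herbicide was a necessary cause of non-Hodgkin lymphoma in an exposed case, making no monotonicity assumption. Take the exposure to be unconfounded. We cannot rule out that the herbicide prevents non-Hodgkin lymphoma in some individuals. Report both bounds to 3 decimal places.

0.560 ≤ PN ≤ 0.906

p₁ = P(outcome | exposed) = 257/346 = 0.74277
p₀ = P(outcome | unexposed) = 1485/4541 = 0.32702
Under exogeneity alone the bounds on PN are max{0,(p₁−p₀)/p₁} ≤ PN ≤ min{1,(1−p₀)/p₁}.
  lower = (p₁ − p₀)/p₁ = 0.41575 / 0.74277 ≈ 0.5597
  upper = min{1, (1 − p₀)/p₁} = 0.67298 / 0.74277 ≈ 0.9060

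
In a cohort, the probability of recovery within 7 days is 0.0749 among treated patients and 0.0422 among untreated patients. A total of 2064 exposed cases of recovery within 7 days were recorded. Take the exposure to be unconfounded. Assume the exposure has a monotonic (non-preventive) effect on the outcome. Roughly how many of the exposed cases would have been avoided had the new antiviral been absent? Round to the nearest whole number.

Let p₁ = 0.0749, p₀ = 0.0422.
PN = (p₁ − p₀)/p₁ = (0.0749 − 0.0422) / 0.0749 ≈ 0.43658.
Attributable cases ≈ PN × (exposed cases) = 0.43658 × 2064 ≈ 901.11.

about 901 cases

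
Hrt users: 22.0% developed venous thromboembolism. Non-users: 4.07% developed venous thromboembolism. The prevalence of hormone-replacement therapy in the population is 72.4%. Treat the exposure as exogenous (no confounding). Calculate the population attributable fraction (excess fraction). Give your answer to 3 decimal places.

p₁ = 0.22, p₀ = 0.0407.
Overall risk P(Y=1) = π·p₁ + (1−π)·p₀ = 0.724×0.22 + 0.276×0.0407 = 0.17051.
Under exogeneity, PAF = [P(Y=1) − p₀] / P(Y=1).
PAF = (0.17051 − 0.0407) / 0.17051 ≈ 0.7613

PAF ≈ 0.761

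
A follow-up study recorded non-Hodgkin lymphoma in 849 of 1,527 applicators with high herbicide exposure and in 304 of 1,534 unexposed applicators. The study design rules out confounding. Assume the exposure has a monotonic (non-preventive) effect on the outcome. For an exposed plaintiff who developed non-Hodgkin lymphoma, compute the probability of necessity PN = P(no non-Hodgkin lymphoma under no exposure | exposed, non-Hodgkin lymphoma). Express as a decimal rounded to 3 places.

PN ≈ 0.644

p₁ = P(outcome | exposed) = 849/1527 = 0.55599
p₀ = P(outcome | unexposed) = 304/1534 = 0.19817
Under exogeneity and monotonicity, PN = (p₁ − p₀) / p₁.
PN = (0.55599 − 0.19817) / 0.55599 = 0.35782 / 0.55599 ≈ 0.6436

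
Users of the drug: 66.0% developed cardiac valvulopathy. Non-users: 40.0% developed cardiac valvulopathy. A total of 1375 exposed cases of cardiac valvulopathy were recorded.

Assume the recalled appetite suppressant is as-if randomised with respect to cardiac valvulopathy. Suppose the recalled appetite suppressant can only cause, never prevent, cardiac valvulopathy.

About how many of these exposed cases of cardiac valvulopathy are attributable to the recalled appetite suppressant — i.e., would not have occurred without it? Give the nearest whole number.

p₁ = 0.66, p₀ = 0.4.
PN = (p₁ − p₀)/p₁ = (0.66 − 0.4) / 0.66 ≈ 0.39394.
Attributable cases ≈ PN × (exposed cases) = 0.39394 × 1375 ≈ 541.67.

about 542 cases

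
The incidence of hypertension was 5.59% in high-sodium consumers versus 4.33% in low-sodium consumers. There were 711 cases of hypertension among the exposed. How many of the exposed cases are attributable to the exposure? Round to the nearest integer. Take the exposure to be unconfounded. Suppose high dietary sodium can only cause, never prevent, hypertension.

p₁ = 0.0559, p₀ = 0.0433.
PN = (p₁ − p₀)/p₁ = (0.0559 − 0.0433) / 0.0559 ≈ 0.22540.
Attributable cases ≈ PN × (exposed cases) = 0.22540 × 711 ≈ 160.26.

about 160 cases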